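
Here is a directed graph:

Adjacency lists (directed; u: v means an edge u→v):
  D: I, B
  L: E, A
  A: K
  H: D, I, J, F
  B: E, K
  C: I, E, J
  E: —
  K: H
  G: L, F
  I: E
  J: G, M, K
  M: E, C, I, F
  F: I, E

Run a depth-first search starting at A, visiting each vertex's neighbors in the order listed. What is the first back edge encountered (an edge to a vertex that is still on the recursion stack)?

DFS from A (visiting each vertex's neighbors in the order listed); mark gray on enter, black on exit:
A gray
  K gray
    H gray
      D gray
        I gray
          E gray
          E black
        I black
        B gray
          B→E: E black — skip
          B→K: K is gray → back edge
First back edge: B → K.

B→K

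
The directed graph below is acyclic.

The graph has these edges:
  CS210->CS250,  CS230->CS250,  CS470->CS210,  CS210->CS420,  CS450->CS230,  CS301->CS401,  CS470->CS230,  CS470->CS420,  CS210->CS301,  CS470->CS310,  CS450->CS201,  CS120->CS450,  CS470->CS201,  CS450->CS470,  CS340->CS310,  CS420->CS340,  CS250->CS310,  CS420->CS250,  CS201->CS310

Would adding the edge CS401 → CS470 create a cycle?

Adding CS401→CS470 creates a cycle iff CS470 can already reach CS401.
Path from CS470: CS470 → CS210 → CS301 → CS401.
So CS470 → … → CS401 → CS470 is a cycle.

Yes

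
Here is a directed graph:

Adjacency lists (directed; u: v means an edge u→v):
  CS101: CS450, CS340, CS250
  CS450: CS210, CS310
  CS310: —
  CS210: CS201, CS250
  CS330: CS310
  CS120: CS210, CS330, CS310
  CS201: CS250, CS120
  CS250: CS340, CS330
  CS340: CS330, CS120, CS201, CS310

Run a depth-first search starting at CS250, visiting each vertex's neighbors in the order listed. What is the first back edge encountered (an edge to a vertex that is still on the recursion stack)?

CS201->CS250

DFS from CS250 (visiting each vertex's neighbors in the order listed); mark gray on enter, black on exit:
CS250 gray
  CS340 gray
    CS330 gray
      CS310 gray
      CS310 black
    CS330 black
    CS120 gray
      CS210 gray
        CS201 gray
          CS201→CS250: CS250 is gray → back edge
First back edge: CS201 → CS250.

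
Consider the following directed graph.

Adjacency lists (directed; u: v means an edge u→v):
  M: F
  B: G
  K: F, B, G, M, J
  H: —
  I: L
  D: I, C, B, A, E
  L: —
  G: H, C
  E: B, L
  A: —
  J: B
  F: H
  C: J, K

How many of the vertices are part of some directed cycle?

5

A vertex is on a directed cycle iff it belongs to a strongly connected component of size ≥ 2 (or has a self-loop).
The vertices on cycles are {B, C, G, J, K} — 5 in total.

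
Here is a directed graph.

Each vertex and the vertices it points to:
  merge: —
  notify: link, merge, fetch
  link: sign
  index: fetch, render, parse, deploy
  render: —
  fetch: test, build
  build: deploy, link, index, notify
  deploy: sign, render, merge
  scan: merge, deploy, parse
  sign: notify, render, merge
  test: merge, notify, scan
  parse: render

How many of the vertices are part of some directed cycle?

9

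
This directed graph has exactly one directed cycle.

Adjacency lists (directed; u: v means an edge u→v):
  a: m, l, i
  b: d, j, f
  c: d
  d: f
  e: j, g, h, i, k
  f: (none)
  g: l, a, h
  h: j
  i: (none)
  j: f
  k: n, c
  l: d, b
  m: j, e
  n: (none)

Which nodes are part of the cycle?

DFS with gray/black marking from m:
m gray
  j gray
    f gray
    f black
  j black
  e gray
    e→j: j black — skip
    g gray
      l gray
        d gray
          d→f: f black — skip
        d black
        b gray
          b→d: d black — skip
          b→j: j black — skip
          b→f: f black — skip
        b black
      l black
      a gray
        a→m: m is gray → back edge
Back edge closes the cycle m → e → g → a → m; its vertices are {a, e, g, m}.

a, e, g, m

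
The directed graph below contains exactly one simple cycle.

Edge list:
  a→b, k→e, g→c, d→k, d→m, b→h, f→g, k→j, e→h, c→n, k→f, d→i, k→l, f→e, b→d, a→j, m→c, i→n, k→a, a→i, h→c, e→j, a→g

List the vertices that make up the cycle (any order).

a, b, d, k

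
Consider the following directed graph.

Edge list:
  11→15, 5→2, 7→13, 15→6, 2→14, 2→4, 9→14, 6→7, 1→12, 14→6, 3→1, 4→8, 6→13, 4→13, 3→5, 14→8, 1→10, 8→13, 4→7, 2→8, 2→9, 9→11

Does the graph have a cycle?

No

DFS with white/gray/black marking, starting from 5:
5 gray
  2 gray
    9 gray
      14 gray
        6 gray
          13 gray
          13 black
          7 gray
            7→13: 13 black — skip
          7 black
        6 black
        8 gray
          8→13: 13 black — skip
        8 black
      14 black
      11 gray
        15 gray
          15→6: 6 black — skip
        15 black
      11 black
    9 black
    4 gray
      4→13: 13 black — skip
      4→7: 7 black — skip
      4→8: 8 black — skip
    4 black
    2→8: 8 black — skip
    2→14: 14 black — skip
  2 black
5 black
1 gray
  12 gray
  12 black
  10 gray
  10 black
1 black
3 gray
  3→5: 5 black — skip
  3→1: 1 black — skip
3 black
Every edge goes to a white or black vertex — no back edge, so the graph is acyclic.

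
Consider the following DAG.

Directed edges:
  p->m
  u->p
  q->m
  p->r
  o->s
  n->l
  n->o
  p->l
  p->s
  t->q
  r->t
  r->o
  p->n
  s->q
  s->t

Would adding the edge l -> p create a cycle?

Yes

Adding l→p creates a cycle iff p can already reach l.
Path from p: p → l.
So p → … → l → p is a cycle.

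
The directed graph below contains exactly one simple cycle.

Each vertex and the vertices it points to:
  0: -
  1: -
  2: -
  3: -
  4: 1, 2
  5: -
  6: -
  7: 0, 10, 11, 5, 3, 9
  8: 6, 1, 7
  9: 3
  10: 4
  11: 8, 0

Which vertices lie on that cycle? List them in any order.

DFS with gray/black marking from 7:
7 gray
  0 gray
  0 black
  10 gray
    4 gray
      1 gray
      1 black
      2 gray
      2 black
    4 black
  10 black
  11 gray
    8 gray
      6 gray
      6 black
      8→1: 1 black — skip
      8→7: 7 is gray → back edge
Back edge closes the cycle 7 → 11 → 8 → 7; its vertices are {7, 8, 11}.

7, 8, 11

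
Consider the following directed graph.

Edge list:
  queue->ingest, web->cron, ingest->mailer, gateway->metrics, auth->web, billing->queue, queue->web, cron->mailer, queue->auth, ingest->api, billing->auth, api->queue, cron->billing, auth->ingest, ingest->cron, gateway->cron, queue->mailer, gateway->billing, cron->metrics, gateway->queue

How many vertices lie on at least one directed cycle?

A vertex is on a directed cycle iff it belongs to a strongly connected component of size ≥ 2 (or has a self-loop).
The vertices on cycles are {api, web, auth, cron, queue, ingest, billing} — 7 in total.

7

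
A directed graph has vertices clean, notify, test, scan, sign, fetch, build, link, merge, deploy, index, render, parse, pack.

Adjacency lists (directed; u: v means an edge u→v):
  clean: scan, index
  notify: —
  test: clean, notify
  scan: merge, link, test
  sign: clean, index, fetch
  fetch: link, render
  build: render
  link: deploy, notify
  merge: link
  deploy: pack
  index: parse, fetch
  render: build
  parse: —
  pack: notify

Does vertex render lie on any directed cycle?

Yes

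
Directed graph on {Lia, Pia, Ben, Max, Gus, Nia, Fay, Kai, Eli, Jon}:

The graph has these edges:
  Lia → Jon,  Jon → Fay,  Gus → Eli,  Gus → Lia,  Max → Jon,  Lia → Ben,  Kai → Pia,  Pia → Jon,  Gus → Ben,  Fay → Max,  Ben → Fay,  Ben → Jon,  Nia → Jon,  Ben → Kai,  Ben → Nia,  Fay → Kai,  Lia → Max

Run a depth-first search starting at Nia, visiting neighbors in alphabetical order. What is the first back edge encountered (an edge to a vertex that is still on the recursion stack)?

Pia->Jon

DFS from Nia (visiting neighbors in alphabetical order); mark gray on enter, black on exit:
Nia gray
  Jon gray
    Fay gray
      Kai gray
        Pia gray
          Pia→Jon: Jon is gray → back edge
First back edge: Pia → Jon.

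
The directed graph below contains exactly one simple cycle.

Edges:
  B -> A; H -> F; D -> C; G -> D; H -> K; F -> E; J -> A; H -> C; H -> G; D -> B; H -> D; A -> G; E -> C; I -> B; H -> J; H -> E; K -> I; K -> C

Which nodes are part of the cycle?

A, B, D, G

DFS with gray/black marking from G:
G gray
  D gray
    C gray
    C black
    B gray
      A gray
        A→G: G is gray → back edge
Back edge closes the cycle G → D → B → A → G; its vertices are {A, B, D, G}.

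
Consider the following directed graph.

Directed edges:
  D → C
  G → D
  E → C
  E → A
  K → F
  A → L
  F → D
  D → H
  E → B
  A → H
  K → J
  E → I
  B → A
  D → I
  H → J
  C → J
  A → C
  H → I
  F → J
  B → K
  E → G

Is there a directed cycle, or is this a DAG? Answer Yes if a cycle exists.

DFS with white/gray/black marking, starting from H:
H gray
  J gray
  J black
  I gray
  I black
H black
K gray
  K→J: J black — skip
  F gray
    F→J: J black — skip
    D gray
      D→I: I black — skip
      D→H: H black — skip
      C gray
        C→J: J black — skip
      C black
    D black
  F black
K black
E gray
  A gray
    A→C: C black — skip
    A→H: H black — skip
    L gray
    L black
  A black
  B gray
    B→A: A black — skip
    B→K: K black — skip
  B black
  E→I: I black — skip
  G gray
    G→D: D black — skip
  G black
  E→C: C black — skip
E black
Every edge goes to a white or black vertex — no back edge, so the graph is acyclic.

No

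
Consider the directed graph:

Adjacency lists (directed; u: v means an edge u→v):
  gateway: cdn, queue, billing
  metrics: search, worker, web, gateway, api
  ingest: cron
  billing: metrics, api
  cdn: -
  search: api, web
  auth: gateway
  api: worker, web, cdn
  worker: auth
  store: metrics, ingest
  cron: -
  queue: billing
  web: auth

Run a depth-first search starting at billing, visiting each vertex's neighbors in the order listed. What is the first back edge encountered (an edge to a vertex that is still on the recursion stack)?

queue->billing

DFS from billing (visiting each vertex's neighbors in the order listed); mark gray on enter, black on exit:
billing gray
  metrics gray
    search gray
      api gray
        worker gray
          auth gray
            gateway gray
              cdn gray
              cdn black
              queue gray
                queue→billing: billing is gray → back edge
First back edge: queue → billing.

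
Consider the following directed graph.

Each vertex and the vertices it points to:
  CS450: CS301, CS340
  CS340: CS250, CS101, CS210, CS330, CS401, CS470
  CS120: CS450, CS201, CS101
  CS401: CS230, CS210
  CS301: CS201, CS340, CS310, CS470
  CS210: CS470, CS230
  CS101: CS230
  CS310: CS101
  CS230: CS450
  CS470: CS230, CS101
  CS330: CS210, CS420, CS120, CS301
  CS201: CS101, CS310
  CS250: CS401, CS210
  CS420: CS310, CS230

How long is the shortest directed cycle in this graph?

3

For each vertex v, BFS finds the shortest path from v back to v.
The shortest such closed walk is CS330 → CS301 → CS340 → CS330, length 3.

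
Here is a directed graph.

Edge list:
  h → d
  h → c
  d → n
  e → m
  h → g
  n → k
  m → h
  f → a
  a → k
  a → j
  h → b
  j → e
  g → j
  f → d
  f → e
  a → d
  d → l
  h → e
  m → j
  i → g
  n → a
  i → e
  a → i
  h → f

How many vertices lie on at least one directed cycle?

A vertex is on a directed cycle iff it belongs to a strongly connected component of size ≥ 2 (or has a self-loop).
The vertices on cycles are {a, d, e, f, g, h, i, j, m, n} — 10 in total.

10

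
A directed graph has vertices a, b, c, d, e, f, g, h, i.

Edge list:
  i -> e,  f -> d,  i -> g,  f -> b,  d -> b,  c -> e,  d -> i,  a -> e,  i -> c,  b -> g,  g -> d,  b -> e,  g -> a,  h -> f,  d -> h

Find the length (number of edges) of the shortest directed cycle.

For each vertex v, BFS finds the shortest path from v back to v.
The shortest such closed walk is f → d → h → f, length 3.

3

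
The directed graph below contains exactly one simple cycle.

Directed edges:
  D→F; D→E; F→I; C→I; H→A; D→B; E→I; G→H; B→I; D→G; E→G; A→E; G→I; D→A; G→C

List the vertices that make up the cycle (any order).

DFS with gray/black marking from G:
G gray
  H gray
    A gray
      E gray
        I gray
        I black
        E→G: G is gray → back edge
Back edge closes the cycle G → H → A → E → G; its vertices are {A, E, G, H}.

A, E, G, H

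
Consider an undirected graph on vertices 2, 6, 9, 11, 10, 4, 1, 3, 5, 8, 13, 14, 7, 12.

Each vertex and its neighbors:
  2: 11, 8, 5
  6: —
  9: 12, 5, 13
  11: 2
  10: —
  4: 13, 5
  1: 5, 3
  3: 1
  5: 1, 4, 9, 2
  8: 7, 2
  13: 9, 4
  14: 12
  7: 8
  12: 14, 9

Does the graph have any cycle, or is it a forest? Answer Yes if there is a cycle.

DFS, tracking each vertex's parent; an edge to a visited non-parent vertex closes a cycle.
Start from 8:
visit 8 (parent –)
  visit 7 (parent 8)
    7–8: parent, skip
  visit 2 (parent 8)
    visit 11 (parent 2)
      11–2: parent, skip
    2–8: parent, skip
    visit 5 (parent 2)
      visit 1 (parent 5)
        1–5: parent, skip
        visit 3 (parent 1)
          3–1: parent, skip
      visit 4 (parent 5)
        visit 13 (parent 4)
          visit 9 (parent 13)
            visit 12 (parent 9)
              visit 14 (parent 12)
                14–12: parent, skip
              12–9: parent, skip
            9–5: 5 visited and ≠ parent → cycle
Cycle: 5 – 4 – 13 – 9 – 5.

Yes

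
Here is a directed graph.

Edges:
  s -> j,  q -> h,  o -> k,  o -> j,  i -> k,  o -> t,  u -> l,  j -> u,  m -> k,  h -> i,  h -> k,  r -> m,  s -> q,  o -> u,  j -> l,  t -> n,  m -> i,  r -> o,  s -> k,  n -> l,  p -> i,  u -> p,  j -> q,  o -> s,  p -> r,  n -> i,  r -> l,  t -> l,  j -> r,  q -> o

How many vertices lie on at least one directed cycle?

7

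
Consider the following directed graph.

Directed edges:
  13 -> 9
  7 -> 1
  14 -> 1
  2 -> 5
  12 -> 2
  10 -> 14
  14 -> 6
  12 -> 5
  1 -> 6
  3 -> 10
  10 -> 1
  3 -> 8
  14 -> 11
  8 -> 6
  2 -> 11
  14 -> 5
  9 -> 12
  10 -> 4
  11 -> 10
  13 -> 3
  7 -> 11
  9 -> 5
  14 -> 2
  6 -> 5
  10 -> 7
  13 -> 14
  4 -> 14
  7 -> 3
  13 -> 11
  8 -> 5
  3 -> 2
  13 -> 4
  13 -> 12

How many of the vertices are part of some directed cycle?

A vertex is on a directed cycle iff it belongs to a strongly connected component of size ≥ 2 (or has a self-loop).
The vertices on cycles are {2, 3, 4, 7, 10, 11, 14} — 7 in total.

7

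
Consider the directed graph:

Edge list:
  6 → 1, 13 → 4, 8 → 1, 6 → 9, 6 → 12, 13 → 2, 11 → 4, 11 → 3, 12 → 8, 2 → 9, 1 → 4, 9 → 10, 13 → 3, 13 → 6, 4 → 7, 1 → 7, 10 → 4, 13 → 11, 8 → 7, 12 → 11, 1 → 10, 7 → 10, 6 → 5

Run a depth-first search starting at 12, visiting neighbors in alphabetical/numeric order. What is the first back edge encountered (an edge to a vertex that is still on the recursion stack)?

DFS from 12 (visiting neighbors in alphabetical/numeric order); mark gray on enter, black on exit:
12 gray
  8 gray
    1 gray
      4 gray
        7 gray
          10 gray
            10→4: 4 is gray → back edge
First back edge: 10 → 4.

10->4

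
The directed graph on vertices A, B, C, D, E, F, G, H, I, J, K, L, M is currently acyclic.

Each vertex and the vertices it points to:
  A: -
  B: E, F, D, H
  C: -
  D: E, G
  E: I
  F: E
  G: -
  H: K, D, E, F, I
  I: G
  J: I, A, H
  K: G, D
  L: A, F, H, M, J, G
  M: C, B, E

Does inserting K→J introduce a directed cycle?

Yes

Adding K→J creates a cycle iff J can already reach K.
Path from J: J → H → K.
So J → … → K → J is a cycle.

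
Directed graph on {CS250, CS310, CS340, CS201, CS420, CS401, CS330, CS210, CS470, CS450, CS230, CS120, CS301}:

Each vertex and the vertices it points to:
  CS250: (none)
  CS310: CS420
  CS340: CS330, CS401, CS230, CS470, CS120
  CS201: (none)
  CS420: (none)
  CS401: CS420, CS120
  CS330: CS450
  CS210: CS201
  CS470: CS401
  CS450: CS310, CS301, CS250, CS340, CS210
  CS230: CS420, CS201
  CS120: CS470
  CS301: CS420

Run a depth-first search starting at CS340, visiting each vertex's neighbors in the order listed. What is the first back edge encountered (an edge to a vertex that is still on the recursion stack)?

DFS from CS340 (visiting each vertex's neighbors in the order listed); mark gray on enter, black on exit:
CS340 gray
  CS330 gray
    CS450 gray
      CS310 gray
        CS420 gray
        CS420 black
      CS310 black
      CS301 gray
        CS301→CS420: CS420 black — skip
      CS301 black
      CS250 gray
      CS250 black
      CS450→CS340: CS340 is gray → back edge
First back edge: CS450 → CS340.

CS450→CS340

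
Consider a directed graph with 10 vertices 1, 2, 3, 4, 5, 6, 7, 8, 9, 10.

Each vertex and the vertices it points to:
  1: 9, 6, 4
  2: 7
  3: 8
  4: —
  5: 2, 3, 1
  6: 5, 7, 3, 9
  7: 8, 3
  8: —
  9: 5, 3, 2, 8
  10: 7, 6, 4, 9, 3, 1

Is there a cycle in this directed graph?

Yes

DFS with white/gray/black marking, starting from 9:
9 gray
  5 gray
    2 gray
      7 gray
        8 gray
        8 black
        3 gray
          3→8: 8 black — skip
        3 black
      7 black
    2 black
    5→3: 3 black — skip
    1 gray
      1→9: 9 is gray → back edge
Back edge found, so a cycle exists: 9 → 5 → 1 → 9.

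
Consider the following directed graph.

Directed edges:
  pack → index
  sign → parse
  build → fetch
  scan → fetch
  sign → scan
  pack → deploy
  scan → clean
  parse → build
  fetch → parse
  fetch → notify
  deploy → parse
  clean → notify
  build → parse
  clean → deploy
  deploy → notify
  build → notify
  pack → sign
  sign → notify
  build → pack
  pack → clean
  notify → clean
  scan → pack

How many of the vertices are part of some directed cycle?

A vertex is on a directed cycle iff it belongs to a strongly connected component of size ≥ 2 (or has a self-loop).
The vertices on cycles are {pack, scan, sign, build, clean, fetch, parse, deploy, notify} — 9 in total.

9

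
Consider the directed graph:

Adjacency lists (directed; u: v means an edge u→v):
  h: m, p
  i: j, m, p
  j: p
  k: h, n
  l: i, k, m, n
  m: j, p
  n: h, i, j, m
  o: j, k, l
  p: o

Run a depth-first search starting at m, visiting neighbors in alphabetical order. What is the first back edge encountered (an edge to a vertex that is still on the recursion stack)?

DFS from m (visiting neighbors in alphabetical order); mark gray on enter, black on exit:
m gray
  j gray
    p gray
      o gray
        o→j: j is gray → back edge
First back edge: o → j.

o->j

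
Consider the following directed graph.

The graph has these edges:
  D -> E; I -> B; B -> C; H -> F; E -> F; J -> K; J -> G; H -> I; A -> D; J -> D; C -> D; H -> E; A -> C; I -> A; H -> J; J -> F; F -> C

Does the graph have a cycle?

DFS with white/gray/black marking, starting from B:
B gray
  C gray
    D gray
      E gray
        F gray
          F→C: C is gray → back edge
Back edge found, so a cycle exists: C → D → E → F → C.

Yes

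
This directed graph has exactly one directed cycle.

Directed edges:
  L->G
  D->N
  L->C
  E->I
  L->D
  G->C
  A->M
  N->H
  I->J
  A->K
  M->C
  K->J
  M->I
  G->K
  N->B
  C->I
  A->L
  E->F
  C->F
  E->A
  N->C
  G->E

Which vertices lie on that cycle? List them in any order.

DFS with gray/black marking from L:
L gray
  D gray
    N gray
      H gray
      H black
      B gray
      B black
      C gray
        F gray
        F black
        I gray
          J gray
          J black
        I black
      C black
    N black
  D black
  L→C: C black — skip
  G gray
    E gray
      E→F: F black — skip
      E→I: I black — skip
      A gray
        K gray
          K→J: J black — skip
        K black
        A→L: L is gray → back edge
Back edge closes the cycle L → G → E → A → L; its vertices are {A, E, G, L}.

A, E, G, L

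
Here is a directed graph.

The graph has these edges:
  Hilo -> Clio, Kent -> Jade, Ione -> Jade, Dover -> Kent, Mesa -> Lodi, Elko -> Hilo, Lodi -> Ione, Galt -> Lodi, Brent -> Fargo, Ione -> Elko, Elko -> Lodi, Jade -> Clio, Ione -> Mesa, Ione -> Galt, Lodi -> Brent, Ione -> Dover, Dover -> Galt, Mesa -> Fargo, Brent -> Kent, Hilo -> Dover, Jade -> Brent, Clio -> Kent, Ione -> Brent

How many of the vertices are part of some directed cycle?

11

A vertex is on a directed cycle iff it belongs to a strongly connected component of size ≥ 2 (or has a self-loop).
The vertices on cycles are {Clio, Elko, Galt, Hilo, Ione, Jade, Kent, Lodi, Mesa, Brent, Dover} — 11 in total.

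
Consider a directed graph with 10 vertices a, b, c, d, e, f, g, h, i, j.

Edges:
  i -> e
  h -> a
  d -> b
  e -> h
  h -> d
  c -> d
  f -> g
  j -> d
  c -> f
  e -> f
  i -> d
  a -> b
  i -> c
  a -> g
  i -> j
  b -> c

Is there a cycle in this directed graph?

DFS with white/gray/black marking, starting from b:
b gray
  c gray
    d gray
      d→b: b is gray → back edge
Back edge found, so a cycle exists: b → c → d → b.

Yes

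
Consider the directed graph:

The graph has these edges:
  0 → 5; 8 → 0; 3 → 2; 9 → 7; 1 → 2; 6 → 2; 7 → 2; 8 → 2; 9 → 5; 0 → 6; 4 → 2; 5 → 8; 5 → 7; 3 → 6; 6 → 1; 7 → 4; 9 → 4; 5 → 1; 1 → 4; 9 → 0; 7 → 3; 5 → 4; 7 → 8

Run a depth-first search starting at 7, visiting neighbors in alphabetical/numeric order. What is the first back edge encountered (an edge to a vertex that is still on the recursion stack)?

DFS from 7 (visiting neighbors in alphabetical/numeric order); mark gray on enter, black on exit:
7 gray
  2 gray
  2 black
  3 gray
    3→2: 2 black — skip
    6 gray
      1 gray
        1→2: 2 black — skip
        4 gray
          4→2: 2 black — skip
        4 black
      1 black
      6→2: 2 black — skip
    6 black
  3 black
  7→4: 4 black — skip
  8 gray
    0 gray
      5 gray
        5→1: 1 black — skip
        5→4: 4 black — skip
        5→7: 7 is gray → back edge
First back edge: 5 → 7.

5→7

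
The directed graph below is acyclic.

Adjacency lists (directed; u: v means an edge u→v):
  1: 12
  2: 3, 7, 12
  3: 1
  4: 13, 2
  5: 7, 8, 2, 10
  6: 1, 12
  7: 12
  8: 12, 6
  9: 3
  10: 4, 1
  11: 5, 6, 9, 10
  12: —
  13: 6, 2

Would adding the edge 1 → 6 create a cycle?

Adding 1→6 creates a cycle iff 6 can already reach 1.
Path from 6: 6 → 1.
So 6 → … → 1 → 6 is a cycle.

Yes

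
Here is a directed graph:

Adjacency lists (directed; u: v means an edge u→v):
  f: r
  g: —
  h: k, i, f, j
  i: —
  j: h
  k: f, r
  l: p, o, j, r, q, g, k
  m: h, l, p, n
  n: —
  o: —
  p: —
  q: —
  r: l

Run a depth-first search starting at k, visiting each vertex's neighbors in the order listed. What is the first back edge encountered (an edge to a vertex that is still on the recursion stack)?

h->k

DFS from k (visiting each vertex's neighbors in the order listed); mark gray on enter, black on exit:
k gray
  f gray
    r gray
      l gray
        p gray
        p black
        o gray
        o black
        j gray
          h gray
            h→k: k is gray → back edge
First back edge: h → k.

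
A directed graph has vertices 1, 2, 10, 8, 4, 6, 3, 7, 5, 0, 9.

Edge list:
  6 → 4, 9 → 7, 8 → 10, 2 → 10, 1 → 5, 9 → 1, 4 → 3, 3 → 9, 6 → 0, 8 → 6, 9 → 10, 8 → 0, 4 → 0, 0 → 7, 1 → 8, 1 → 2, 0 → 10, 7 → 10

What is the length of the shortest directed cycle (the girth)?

6

For each vertex v, BFS finds the shortest path from v back to v.
The shortest such closed walk is 1 → 8 → 6 → 4 → 3 → 9 → 1, length 6.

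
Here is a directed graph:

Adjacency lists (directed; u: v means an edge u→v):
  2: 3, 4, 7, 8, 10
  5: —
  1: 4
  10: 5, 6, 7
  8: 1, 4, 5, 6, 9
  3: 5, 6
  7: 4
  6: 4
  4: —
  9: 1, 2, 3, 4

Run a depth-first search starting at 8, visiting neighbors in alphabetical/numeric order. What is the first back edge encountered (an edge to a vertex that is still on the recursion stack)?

2->8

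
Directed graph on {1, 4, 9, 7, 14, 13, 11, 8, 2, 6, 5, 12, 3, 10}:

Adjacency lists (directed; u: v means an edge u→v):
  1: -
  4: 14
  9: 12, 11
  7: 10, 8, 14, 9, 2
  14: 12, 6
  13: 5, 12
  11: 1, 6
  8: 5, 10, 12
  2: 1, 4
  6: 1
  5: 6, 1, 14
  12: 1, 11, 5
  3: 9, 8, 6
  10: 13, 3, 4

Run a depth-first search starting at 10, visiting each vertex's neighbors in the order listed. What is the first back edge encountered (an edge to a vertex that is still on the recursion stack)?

DFS from 10 (visiting each vertex's neighbors in the order listed); mark gray on enter, black on exit:
10 gray
  13 gray
    5 gray
      6 gray
        1 gray
        1 black
      6 black
      5→1: 1 black — skip
      14 gray
        12 gray
          12→1: 1 black — skip
          11 gray
            11→1: 1 black — skip
            11→6: 6 black — skip
          11 black
          12→5: 5 is gray → back edge
First back edge: 12 → 5.

12→5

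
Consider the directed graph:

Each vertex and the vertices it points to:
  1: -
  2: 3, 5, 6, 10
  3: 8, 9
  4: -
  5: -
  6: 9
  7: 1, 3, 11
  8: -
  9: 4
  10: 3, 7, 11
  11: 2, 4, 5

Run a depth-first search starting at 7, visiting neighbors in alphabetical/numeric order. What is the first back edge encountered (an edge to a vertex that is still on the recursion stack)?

10→7

DFS from 7 (visiting neighbors in alphabetical/numeric order); mark gray on enter, black on exit:
7 gray
  1 gray
  1 black
  3 gray
    8 gray
    8 black
    9 gray
      4 gray
      4 black
    9 black
  3 black
  11 gray
    2 gray
      2→3: 3 black — skip
      5 gray
      5 black
      6 gray
        6→9: 9 black — skip
      6 black
      10 gray
        10→3: 3 black — skip
        10→7: 7 is gray → back edge
First back edge: 10 → 7.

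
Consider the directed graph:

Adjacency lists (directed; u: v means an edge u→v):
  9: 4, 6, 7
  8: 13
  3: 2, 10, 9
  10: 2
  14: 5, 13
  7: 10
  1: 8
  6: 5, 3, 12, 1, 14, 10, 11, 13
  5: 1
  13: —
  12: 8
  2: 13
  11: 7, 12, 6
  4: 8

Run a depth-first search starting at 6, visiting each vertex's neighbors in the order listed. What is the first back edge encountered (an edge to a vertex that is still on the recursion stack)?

DFS from 6 (visiting each vertex's neighbors in the order listed); mark gray on enter, black on exit:
6 gray
  5 gray
    1 gray
      8 gray
        13 gray
        13 black
      8 black
    1 black
  5 black
  3 gray
    2 gray
      2→13: 13 black — skip
    2 black
    10 gray
      10→2: 2 black — skip
    10 black
    9 gray
      4 gray
        4→8: 8 black — skip
      4 black
      9→6: 6 is gray → back edge
First back edge: 9 → 6.

9->6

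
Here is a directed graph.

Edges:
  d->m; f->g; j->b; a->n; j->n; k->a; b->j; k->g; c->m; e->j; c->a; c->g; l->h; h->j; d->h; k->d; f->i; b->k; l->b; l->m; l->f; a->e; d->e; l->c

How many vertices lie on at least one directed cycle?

7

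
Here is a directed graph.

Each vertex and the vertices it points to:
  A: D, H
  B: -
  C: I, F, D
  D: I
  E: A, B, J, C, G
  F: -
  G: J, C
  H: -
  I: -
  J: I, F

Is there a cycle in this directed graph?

No

DFS with white/gray/black marking, starting from D:
D gray
  I gray
  I black
D black
A gray
  A→D: D black — skip
  H gray
  H black
A black
B gray
B black
C gray
  C→I: I black — skip
  F gray
  F black
  C→D: D black — skip
C black
E gray
  E→A: A black — skip
  E→B: B black — skip
  J gray
    J→I: I black — skip
    J→F: F black — skip
  J black
  E→C: C black — skip
  G gray
    G→J: J black — skip
    G→C: C black — skip
  G black
E black
Every edge goes to a white or black vertex — no back edge, so the graph is acyclic.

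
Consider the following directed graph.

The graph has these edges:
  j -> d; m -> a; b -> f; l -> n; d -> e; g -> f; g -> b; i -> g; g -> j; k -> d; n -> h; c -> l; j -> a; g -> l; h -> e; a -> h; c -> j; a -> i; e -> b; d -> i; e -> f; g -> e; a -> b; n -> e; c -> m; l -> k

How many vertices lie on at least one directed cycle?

A vertex is on a directed cycle iff it belongs to a strongly connected component of size ≥ 2 (or has a self-loop).
The vertices on cycles are {a, d, g, i, j, k, l} — 7 in total.

7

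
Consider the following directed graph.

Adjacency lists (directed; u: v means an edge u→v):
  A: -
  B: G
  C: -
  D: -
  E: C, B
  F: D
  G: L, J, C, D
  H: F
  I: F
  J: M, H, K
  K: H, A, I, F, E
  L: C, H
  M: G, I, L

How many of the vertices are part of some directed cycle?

6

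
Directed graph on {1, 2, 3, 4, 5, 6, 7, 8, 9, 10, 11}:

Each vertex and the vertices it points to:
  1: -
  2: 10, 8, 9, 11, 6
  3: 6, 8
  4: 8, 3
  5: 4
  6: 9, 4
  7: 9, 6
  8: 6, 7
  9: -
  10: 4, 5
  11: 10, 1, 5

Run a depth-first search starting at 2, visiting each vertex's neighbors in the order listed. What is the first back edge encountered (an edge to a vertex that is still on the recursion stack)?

6->4

DFS from 2 (visiting each vertex's neighbors in the order listed); mark gray on enter, black on exit:
2 gray
  10 gray
    4 gray
      8 gray
        6 gray
          9 gray
          9 black
          6→4: 4 is gray → back edge
First back edge: 6 → 4.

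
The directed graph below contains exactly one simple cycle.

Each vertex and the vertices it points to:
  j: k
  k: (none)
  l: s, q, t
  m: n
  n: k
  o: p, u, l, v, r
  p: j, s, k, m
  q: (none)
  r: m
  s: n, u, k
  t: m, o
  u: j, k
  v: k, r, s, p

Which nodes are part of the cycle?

l, o, t

DFS with gray/black marking from o:
o gray
  p gray
    j gray
      k gray
      k black
    j black
    s gray
      n gray
        n→k: k black — skip
      n black
      u gray
        u→j: j black — skip
        u→k: k black — skip
      u black
      s→k: k black — skip
    s black
    p→k: k black — skip
    m gray
      m→n: n black — skip
    m black
  p black
  o→u: u black — skip
  l gray
    l→s: s black — skip
    q gray
    q black
    t gray
      t→m: m black — skip
      t→o: o is gray → back edge
Back edge closes the cycle o → l → t → o; its vertices are {l, o, t}.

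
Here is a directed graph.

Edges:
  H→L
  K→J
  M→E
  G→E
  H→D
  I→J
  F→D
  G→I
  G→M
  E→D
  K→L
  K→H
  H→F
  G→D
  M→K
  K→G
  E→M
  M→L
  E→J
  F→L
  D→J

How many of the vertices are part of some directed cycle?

A vertex is on a directed cycle iff it belongs to a strongly connected component of size ≥ 2 (or has a self-loop).
The vertices on cycles are {E, G, K, M} — 4 in total.

4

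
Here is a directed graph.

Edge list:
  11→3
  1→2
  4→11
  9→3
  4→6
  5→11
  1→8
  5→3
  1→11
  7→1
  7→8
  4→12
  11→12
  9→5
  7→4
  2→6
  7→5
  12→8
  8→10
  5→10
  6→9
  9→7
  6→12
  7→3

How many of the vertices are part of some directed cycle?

A vertex is on a directed cycle iff it belongs to a strongly connected component of size ≥ 2 (or has a self-loop).
The vertices on cycles are {1, 2, 4, 6, 7, 9} — 6 in total.

6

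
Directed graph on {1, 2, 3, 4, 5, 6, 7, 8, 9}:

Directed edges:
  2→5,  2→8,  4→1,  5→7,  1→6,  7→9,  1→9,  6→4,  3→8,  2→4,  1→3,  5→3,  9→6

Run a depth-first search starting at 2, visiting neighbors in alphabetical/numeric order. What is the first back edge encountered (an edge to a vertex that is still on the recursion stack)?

DFS from 2 (visiting neighbors in alphabetical/numeric order); mark gray on enter, black on exit:
2 gray
  4 gray
    1 gray
      3 gray
        8 gray
        8 black
      3 black
      6 gray
        6→4: 4 is gray → back edge
First back edge: 6 → 4.

6->4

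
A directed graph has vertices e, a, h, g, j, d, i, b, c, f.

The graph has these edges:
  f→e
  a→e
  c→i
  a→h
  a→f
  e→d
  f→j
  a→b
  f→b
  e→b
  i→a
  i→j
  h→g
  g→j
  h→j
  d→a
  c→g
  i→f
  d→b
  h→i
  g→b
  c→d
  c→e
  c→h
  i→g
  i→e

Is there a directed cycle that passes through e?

e is on a cycle iff e can reach itself via ≥1 edge.
e → d → a → e — yes.

Yes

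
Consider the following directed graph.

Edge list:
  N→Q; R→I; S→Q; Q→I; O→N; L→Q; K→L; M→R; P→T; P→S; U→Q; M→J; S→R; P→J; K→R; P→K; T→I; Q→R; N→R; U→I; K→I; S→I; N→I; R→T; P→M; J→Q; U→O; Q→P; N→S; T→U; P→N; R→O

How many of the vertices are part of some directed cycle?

12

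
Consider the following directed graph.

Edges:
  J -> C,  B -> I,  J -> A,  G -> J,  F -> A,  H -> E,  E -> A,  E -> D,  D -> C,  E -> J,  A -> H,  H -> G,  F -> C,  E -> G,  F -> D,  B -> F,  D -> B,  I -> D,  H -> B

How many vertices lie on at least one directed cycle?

9

A vertex is on a directed cycle iff it belongs to a strongly connected component of size ≥ 2 (or has a self-loop).
The vertices on cycles are {A, B, D, E, F, G, H, I, J} — 9 in total.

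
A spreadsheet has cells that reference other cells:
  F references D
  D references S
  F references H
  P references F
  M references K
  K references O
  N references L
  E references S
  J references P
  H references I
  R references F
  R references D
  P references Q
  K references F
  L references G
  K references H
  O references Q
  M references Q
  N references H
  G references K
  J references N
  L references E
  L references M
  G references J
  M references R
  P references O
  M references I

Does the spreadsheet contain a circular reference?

Yes

DFS with white/gray/black marking, starting from Q:
Q gray
Q black
G gray
  K gray
    H gray
      I gray
      I black
    H black
    F gray
      D gray
        S gray
        S black
      D black
      F→H: H black — skip
    F black
    O gray
      O→Q: Q black — skip
    O black
  K black
  J gray
    P gray
      P→O: O black — skip
      P→Q: Q black — skip
      P→F: F black — skip
    P black
    N gray
      L gray
        L→G: G is gray → back edge
Back edge found, so a cycle exists: G → J → N → L → G.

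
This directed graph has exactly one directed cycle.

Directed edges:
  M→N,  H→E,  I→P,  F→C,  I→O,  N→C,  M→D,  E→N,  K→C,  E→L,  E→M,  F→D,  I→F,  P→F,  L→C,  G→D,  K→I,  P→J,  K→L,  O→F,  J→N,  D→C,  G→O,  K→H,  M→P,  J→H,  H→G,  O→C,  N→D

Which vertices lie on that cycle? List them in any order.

E, H, J, M, P

DFS with gray/black marking from H:
H gray
  E gray
    M gray
      N gray
        C gray
        C black
        D gray
          D→C: C black — skip
        D black
      N black
      P gray
        J gray
          J→H: H is gray → back edge
Back edge closes the cycle H → E → M → P → J → H; its vertices are {E, H, J, M, P}.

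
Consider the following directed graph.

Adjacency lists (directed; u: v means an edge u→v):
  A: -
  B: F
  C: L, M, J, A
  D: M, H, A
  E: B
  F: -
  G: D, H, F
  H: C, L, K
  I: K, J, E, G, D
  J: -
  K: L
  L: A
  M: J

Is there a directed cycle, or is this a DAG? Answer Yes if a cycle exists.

DFS with white/gray/black marking, starting from C:
C gray
  L gray
    A gray
    A black
  L black
  M gray
    J gray
    J black
  M black
  C→J: J black — skip
  C→A: A black — skip
C black
B gray
  F gray
  F black
B black
D gray
  D→M: M black — skip
  H gray
    H→C: C black — skip
    H→L: L black — skip
    K gray
      K→L: L black — skip
    K black
  H black
  D→A: A black — skip
D black
E gray
  E→B: B black — skip
E black
G gray
  G→D: D black — skip
  G→H: H black — skip
  G→F: F black — skip
G black
I gray
  I→K: K black — skip
  I→J: J black — skip
  I→E: E black — skip
  I→G: G black — skip
  I→D: D black — skip
I black
Every edge goes to a white or black vertex — no back edge, so the graph is acyclic.

No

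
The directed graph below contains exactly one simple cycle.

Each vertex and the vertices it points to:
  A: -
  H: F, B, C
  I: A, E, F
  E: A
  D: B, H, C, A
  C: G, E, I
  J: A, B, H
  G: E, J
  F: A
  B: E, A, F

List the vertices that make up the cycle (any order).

DFS with gray/black marking from H:
H gray
  F gray
    A gray
    A black
  F black
  B gray
    E gray
      E→A: A black — skip
    E black
    B→A: A black — skip
    B→F: F black — skip
  B black
  C gray
    G gray
      G→E: E black — skip
      J gray
        J→A: A black — skip
        J→B: B black — skip
        J→H: H is gray → back edge
Back edge closes the cycle H → C → G → J → H; its vertices are {C, G, H, J}.

C, G, H, J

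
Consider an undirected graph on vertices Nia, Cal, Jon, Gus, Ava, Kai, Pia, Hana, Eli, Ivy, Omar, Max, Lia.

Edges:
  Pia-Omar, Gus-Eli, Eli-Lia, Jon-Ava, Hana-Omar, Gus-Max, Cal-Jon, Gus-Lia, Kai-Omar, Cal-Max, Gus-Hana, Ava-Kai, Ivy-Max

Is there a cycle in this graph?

Yes

DFS, tracking each vertex's parent; an edge to a visited non-parent vertex closes a cycle.
Start from Ava:
visit Ava (parent –)
  visit Kai (parent Ava)
    visit Omar (parent Kai)
      Omar–Kai: parent, skip
      visit Pia (parent Omar)
        Pia–Omar: parent, skip
      visit Hana (parent Omar)
        visit Gus (parent Hana)
          visit Eli (parent Gus)
            Eli–Gus: parent, skip
            visit Lia (parent Eli)
              Lia–Gus: Gus visited and ≠ parent → cycle
Cycle: Gus – Eli – Lia – Gus.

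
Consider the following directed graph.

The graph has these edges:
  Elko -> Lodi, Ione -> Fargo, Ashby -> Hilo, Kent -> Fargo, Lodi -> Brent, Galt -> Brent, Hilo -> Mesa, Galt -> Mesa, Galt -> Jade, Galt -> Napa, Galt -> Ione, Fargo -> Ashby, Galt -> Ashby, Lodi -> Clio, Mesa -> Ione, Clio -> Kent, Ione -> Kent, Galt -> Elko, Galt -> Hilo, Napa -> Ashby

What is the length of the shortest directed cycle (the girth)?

5

For each vertex v, BFS finds the shortest path from v back to v.
The shortest such closed walk is Mesa → Ione → Fargo → Ashby → Hilo → Mesa, length 5.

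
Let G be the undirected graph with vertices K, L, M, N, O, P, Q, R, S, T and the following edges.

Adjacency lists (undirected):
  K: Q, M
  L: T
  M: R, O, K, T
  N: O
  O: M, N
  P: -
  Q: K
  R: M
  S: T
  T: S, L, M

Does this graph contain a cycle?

No

DFS, tracking each vertex's parent; an edge to a visited non-parent vertex closes a cycle.
Start from T:
visit T (parent –)
  visit S (parent T)
    S–T: parent, skip
  visit L (parent T)
    L–T: parent, skip
  visit M (parent T)
    visit R (parent M)
      R–M: parent, skip
    visit O (parent M)
      O–M: parent, skip
      visit N (parent O)
        N–O: parent, skip
    visit K (parent M)
      visit Q (parent K)
        Q–K: parent, skip
      K–M: parent, skip
    M–T: parent, skip
visit P (parent –)
No non-parent visited neighbor found — the graph is a forest.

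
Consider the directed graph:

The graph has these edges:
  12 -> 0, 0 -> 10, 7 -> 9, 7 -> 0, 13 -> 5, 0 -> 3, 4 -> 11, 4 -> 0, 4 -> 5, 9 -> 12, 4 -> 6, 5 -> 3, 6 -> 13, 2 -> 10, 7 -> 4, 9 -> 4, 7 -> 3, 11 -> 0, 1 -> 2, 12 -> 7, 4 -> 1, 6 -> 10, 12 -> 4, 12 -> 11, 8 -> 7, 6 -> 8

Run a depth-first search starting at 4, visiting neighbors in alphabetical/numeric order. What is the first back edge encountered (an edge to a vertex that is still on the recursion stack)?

7->4

DFS from 4 (visiting neighbors in alphabetical/numeric order); mark gray on enter, black on exit:
4 gray
  0 gray
    3 gray
    3 black
    10 gray
    10 black
  0 black
  1 gray
    2 gray
      2→10: 10 black — skip
    2 black
  1 black
  5 gray
    5→3: 3 black — skip
  5 black
  6 gray
    8 gray
      7 gray
        7→0: 0 black — skip
        7→3: 3 black — skip
        7→4: 4 is gray → back edge
First back edge: 7 → 4.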